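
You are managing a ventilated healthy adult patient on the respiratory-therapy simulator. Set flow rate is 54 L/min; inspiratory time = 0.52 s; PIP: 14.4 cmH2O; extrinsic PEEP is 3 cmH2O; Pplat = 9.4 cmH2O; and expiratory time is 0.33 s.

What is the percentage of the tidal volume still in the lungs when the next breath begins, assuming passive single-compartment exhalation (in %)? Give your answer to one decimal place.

Flow: 54 L/min ÷ 60 = 0.9 L/s.
Vt = flow × Ti = 0.9 L/s × 0.52 s × 1000 mL/L = 468.0 mL.
R = (PIP − Pplat)/V̇ = (14.4 − 9.4) / 0.9 = 5.0/0.9 = 5.556 cmH2O·s/L.
C = Vt/(Pplat − PEEP) = 468.0 / (9.4 − 3) = 468.0/6.4 = 73.125 mL/cmH2O.
τ = R × C = 5.556 × 0.07313 L/cmH2O = 0.4063 s.
Fraction remaining at end-expiration = e^(−Te/τ) = e^(−0.33/0.4063) = 0.4439 → 44.39%.

44.4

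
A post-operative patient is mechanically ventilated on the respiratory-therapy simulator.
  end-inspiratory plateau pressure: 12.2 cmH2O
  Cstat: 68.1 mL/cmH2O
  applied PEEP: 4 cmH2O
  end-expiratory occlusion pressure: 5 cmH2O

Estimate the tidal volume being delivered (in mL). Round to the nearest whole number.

End-expiratory occlusion gives total PEEP = 5 cmH2O (intrinsic PEEP = 5 − 4 = 1). Use total PEEP for the elastic gradient.
Vt = Cstat × (Pplat − PEEPtotal) = 68.1 × (12.2 − 5) = 68.1 × 7.2 = 490.32 mL.

490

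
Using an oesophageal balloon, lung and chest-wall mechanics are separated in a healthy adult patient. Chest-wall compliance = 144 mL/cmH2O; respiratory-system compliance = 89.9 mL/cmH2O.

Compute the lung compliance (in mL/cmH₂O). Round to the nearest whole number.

1/CL = 1/Crs − 1/Ccw.
1/CL = 1/89.9 − 1/144 = 0.004179.
CL = 239.29 mL/cmH2O.

239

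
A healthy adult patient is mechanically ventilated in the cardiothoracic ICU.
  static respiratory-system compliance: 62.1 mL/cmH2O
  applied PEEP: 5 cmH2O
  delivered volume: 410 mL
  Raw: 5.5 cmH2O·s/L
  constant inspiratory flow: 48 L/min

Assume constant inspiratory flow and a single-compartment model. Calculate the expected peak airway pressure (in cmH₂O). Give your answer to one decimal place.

16.0

Flow: 48 L/min ÷ 60 = 0.8 L/s.
Equation of motion (constant flow): PIP = Vt/C + R·V̇ + PEEP.
PIP = 410/62.1 + 5.5×0.8 + 5 = 6.602 + 4.4 + 5 = 16.002 cmH2O.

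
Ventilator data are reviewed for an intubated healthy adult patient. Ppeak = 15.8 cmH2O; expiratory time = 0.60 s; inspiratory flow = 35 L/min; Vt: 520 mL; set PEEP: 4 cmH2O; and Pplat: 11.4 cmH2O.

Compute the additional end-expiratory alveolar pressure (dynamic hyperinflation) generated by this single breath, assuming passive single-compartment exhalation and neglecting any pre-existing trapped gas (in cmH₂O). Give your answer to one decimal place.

2.4

Flow: 35 L/min ÷ 60 = 0.5833 L/s.
R = (PIP − Pplat)/V̇ = (15.8 − 11.4) / 0.5833 = 4.4/0.5833 = 7.543 cmH2O·s/L.
C = Vt/(Pplat − PEEP) = 520.0 / (11.4 − 4) = 520.0/7.4 = 70.27 mL/cmH2O.
τ = R × C = 7.543 × 0.07027 L/cmH2O = 0.53 s.
Fraction remaining = e^(−Te/τ) = e^(−0.60/0.53) = 0.3224; trapped volume = 520.0 × 0.3224 = 167.65 mL.
Additional alveolar pressure from trapping ≈ V_trapped / C = 167.65 / 70.27 = 2.386 cmH2O.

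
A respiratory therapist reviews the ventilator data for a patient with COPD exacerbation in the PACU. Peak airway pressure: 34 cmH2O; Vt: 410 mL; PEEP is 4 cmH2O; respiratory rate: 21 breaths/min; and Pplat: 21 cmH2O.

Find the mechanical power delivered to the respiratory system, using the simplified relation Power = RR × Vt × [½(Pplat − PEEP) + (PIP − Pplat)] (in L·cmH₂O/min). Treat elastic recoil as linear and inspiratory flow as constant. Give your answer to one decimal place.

Per-breath work = Vt × [½(Pplat−PEEP) + (PIP−Pplat)] = 0.410 × [0.5×17.0 + 13.0] = 0.410 × 21.5 = 8.815 L·cmH2O.
Power = 21 × 8.815 = 185.12 L·cmH2O/min.

185.1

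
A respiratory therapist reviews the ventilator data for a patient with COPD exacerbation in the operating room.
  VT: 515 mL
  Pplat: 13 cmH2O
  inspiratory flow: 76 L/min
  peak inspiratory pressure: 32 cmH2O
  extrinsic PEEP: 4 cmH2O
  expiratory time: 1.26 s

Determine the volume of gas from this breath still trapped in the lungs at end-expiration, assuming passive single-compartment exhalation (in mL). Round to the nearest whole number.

Flow: 76 L/min ÷ 60 = 1.2667 L/s.
R = (PIP − Pplat)/V̇ = (32 − 13) / 1.2667 = 19.0/1.2667 = 15.0 cmH2O·s/L.
C = Vt/(Pplat − PEEP) = 515.0 / (13 − 4) = 515.0/9.0 = 57.222 mL/cmH2O.
τ = R × C = 15.0 × 0.05722 L/cmH2O = 0.8583 s.
Fraction remaining = e^(−Te/τ) = e^(−1.26/0.8583) = 0.2304.
Trapped volume = 515.0 × 0.2304 = 118.66 mL.

119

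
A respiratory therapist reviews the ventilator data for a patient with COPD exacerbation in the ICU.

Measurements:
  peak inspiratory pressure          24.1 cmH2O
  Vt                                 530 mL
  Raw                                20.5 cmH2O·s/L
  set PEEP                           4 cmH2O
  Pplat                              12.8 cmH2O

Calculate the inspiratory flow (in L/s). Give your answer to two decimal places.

0.55

flow = (PIP − Pplat) / Raw = 11.3 / 20.5 = 0.5512 L/s.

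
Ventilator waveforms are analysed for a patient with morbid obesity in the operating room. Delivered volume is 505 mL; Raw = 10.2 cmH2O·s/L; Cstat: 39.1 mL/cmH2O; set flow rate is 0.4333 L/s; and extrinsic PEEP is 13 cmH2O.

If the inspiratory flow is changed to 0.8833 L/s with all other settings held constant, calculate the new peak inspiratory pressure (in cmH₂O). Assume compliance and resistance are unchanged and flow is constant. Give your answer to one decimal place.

PIP = Vt/C + R·V̇ + PEEP (constant-flow equation of motion).
Only the resistive term changes: ΔPIP = R × ΔV̇ = 10.2 × (0.8833 − 0.4333) = 10.2 × 0.45 = 4.59 cmH2O.
Original PIP = 505/39.1 + 10.2×0.4333 + 13 = 30.335 cmH2O; new PIP = 30.335 + (4.59) = 34.925 cmH2O.

34.9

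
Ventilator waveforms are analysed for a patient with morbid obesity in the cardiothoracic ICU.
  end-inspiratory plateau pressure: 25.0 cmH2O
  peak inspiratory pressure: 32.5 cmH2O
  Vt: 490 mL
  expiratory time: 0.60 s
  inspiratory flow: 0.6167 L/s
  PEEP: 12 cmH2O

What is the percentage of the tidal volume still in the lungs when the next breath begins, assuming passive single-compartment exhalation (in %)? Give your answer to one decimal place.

27.0

R = (PIP − Pplat)/V̇ = (32.5 − 25.0) / 0.6167 = 7.5/0.6167 = 12.162 cmH2O·s/L.
C = Vt/(Pplat − PEEP) = 490.0 / (25.0 − 12) = 490.0/13.0 = 37.692 mL/cmH2O.
τ = R × C = 12.162 × 0.03769 L/cmH2O = 0.4584 s.
Fraction remaining at end-expiration = e^(−Te/τ) = e^(−0.60/0.4584) = 0.2701 → 27.01%.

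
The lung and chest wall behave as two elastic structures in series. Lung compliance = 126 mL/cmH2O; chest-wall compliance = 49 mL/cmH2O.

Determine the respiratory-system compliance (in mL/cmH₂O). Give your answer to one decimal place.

Lung and chest wall are elastances in series: 1/Crs = 1/CL + 1/Ccw.
1/Crs = 1/126 + 1/49 = 0.02834.
Crs = 35.286 mL/cmH2O.

35.3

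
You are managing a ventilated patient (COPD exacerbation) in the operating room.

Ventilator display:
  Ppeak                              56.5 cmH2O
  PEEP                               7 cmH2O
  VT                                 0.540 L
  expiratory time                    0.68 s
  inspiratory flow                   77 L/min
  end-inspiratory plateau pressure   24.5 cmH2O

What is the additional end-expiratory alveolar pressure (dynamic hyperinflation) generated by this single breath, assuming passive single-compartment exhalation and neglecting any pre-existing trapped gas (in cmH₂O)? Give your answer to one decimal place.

7.2

Flow: 77 L/min ÷ 60 = 1.2833 L/s.
R = (PIP − Pplat)/V̇ = (56.5 − 24.5) / 1.2833 = 32.0/1.2833 = 24.936 cmH2O·s/L.
C = Vt/(Pplat − PEEP) = 540.0 / (24.5 − 7) = 540.0/17.5 = 30.857 mL/cmH2O.
τ = R × C = 24.936 × 0.03086 L/cmH2O = 0.7695 s.
Fraction remaining = e^(−Te/τ) = e^(−0.68/0.7695) = 0.4133; trapped volume = 540.0 × 0.4133 = 223.18 mL.
Additional alveolar pressure from trapping ≈ V_trapped / C = 223.18 / 30.857 = 7.233 cmH2O.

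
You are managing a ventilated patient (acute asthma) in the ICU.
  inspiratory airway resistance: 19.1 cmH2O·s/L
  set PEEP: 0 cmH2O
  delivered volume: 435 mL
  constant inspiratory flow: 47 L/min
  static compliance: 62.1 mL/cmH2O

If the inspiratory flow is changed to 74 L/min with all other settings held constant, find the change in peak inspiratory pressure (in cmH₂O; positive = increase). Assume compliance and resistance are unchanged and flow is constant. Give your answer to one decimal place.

8.6

Flow: 47 L/min ÷ 60 = 0.7833 L/s.
New flow: 74 L/min ÷ 60 = 1.2333 L/s.
PIP = Vt/C + R·V̇ + PEEP (constant-flow equation of motion).
Only the resistive term changes: ΔPIP = R × ΔV̇ = 19.1 × (1.2333 − 0.7833) = 19.1 × 0.45 = 8.595 cmH2O.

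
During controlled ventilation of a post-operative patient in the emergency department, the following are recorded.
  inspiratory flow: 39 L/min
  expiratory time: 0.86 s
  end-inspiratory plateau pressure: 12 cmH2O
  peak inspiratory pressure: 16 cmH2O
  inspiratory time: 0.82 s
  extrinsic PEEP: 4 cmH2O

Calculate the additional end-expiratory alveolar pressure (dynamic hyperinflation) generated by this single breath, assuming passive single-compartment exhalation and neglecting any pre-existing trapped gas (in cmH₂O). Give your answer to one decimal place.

Flow: 39 L/min ÷ 60 = 0.65 L/s.
Vt = flow × Ti = 0.65 L/s × 0.82 s × 1000 mL/L = 533.0 mL.
R = (PIP − Pplat)/V̇ = (16 − 12) / 0.65 = 4.0/0.65 = 6.154 cmH2O·s/L.
C = Vt/(Pplat − PEEP) = 533.0 / (12 − 4) = 533.0/8.0 = 66.625 mL/cmH2O.
τ = R × C = 6.154 × 0.06663 L/cmH2O = 0.41 s.
Fraction remaining = e^(−Te/τ) = e^(−0.86/0.41) = 0.1228; trapped volume = 533.0 × 0.1228 = 65.452 mL.
Additional alveolar pressure from trapping ≈ V_trapped / C = 65.452 / 66.625 = 0.9824 cmH2O.

1.0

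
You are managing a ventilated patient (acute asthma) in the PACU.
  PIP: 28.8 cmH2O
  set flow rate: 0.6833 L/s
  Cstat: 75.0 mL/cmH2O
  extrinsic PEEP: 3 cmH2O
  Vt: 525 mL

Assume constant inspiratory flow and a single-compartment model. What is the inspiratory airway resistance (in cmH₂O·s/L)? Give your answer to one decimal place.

Equation of motion (constant flow): PIP = Vt/C + R·V̇ + PEEP.
R·V̇ = PIP − Vt/C − PEEP = 28.8 − 525/75.0 − 3 = 28.8 − 7.0 − 3 = 18.8 cmH2O.
R = 18.8 / 0.6833 = 27.514 cmH2O·s/L.

27.5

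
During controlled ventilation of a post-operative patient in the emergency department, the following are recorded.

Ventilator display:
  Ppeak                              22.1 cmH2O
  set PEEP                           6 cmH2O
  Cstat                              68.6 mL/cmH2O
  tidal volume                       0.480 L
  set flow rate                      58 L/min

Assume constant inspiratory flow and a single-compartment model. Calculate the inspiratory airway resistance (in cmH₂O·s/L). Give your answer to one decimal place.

Flow: 58 L/min ÷ 60 = 0.9667 L/s.
Equation of motion (constant flow): PIP = Vt/C + R·V̇ + PEEP.
R·V̇ = PIP − Vt/C − PEEP = 22.1 − 480/68.6 − 6 = 22.1 − 6.997 − 6 = 9.103 cmH2O.
R = 9.103 / 0.9667 = 9.417 cmH2O·s/L.

9.4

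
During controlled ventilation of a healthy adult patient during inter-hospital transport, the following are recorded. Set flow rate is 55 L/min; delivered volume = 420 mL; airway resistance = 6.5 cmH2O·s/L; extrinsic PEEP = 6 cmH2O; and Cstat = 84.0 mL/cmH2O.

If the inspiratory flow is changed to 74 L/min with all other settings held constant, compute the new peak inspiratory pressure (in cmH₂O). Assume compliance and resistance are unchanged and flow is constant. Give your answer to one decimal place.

Flow: 55 L/min ÷ 60 = 0.9167 L/s.
New flow: 74 L/min ÷ 60 = 1.2333 L/s.
PIP = Vt/C + R·V̇ + PEEP (constant-flow equation of motion).
Only the resistive term changes: ΔPIP = R × ΔV̇ = 6.5 × (1.2333 − 0.9167) = 6.5 × 0.3166 = 2.058 cmH2O.
Original PIP = 420/84.0 + 6.5×0.9167 + 6 = 16.959 cmH2O; new PIP = 16.959 + (2.058) = 19.017 cmH2O.

19.0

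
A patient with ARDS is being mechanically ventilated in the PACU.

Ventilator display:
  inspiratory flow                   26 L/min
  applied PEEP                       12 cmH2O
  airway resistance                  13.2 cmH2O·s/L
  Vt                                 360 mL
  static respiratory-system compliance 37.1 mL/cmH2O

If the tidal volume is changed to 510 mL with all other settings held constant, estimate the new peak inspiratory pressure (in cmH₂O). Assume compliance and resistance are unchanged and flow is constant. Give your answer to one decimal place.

Flow: 26 L/min ÷ 60 = 0.4333 L/s.
PIP = Vt/C + R·V̇ + PEEP (constant-flow equation of motion).
Only the elastic term changes: ΔPIP = ΔVt / C = (510 − 360) / 37.1 = 4.043 cmH2O.
Original PIP = 360/37.1 + 13.2×0.4333 + 12 = 27.423 cmH2O; new PIP = 27.423 + (4.043) = 31.466 cmH2O.

31.5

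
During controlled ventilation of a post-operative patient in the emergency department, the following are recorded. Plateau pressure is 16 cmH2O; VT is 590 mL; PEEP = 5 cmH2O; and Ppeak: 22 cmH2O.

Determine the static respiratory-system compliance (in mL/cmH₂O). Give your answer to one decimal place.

Cstat = Vt / (Pplat − PEEP) = 590 / (16 − 5) = 590 / 11.0 = 53.636 mL/cmH2O.

53.6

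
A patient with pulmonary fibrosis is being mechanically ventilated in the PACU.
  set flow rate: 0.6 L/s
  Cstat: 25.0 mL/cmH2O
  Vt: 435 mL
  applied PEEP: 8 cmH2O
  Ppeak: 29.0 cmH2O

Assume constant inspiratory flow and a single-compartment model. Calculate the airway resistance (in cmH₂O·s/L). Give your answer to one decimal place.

6.0

Equation of motion (constant flow): PIP = Vt/C + R·V̇ + PEEP.
R·V̇ = PIP − Vt/C − PEEP = 29.0 − 435/25.0 − 8 = 29.0 − 17.4 − 8 = 3.6 cmH2O.
R = 3.6 / 0.6 = 6.0 cmH2O·s/L.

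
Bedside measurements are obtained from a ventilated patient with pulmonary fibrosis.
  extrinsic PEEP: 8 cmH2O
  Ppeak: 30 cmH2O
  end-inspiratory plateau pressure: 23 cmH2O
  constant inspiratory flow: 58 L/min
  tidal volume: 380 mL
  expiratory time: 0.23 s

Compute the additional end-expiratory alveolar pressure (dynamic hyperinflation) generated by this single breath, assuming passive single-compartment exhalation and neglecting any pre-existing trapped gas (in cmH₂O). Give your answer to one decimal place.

4.3

Flow: 58 L/min ÷ 60 = 0.9667 L/s.
R = (PIP − Pplat)/V̇ = (30 − 23) / 0.9667 = 7.0/0.9667 = 7.241 cmH2O·s/L.
C = Vt/(Pplat − PEEP) = 380.0 / (23 − 8) = 380.0/15.0 = 25.333 mL/cmH2O.
τ = R × C = 7.241 × 0.02533 L/cmH2O = 0.1834 s.
Fraction remaining = e^(−Te/τ) = e^(−0.23/0.1834) = 0.2853; trapped volume = 380.0 × 0.2853 = 108.41 mL.
Additional alveolar pressure from trapping ≈ V_trapped / C = 108.41 / 25.333 = 4.279 cmH2O.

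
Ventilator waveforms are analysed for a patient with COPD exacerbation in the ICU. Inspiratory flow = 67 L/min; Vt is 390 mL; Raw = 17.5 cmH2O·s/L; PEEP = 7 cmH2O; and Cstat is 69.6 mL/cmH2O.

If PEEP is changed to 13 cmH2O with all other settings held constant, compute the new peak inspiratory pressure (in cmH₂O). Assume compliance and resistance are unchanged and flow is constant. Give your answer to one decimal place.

Flow: 67 L/min ÷ 60 = 1.1167 L/s.
PIP = Vt/C + R·V̇ + PEEP (constant-flow equation of motion).
Only the baseline term changes: ΔPIP = ΔPEEP = 13 − 7 = 6.0 cmH2O.
Original PIP = 390/69.6 + 17.5×1.1167 + 7 = 32.146 cmH2O; new PIP = 32.146 + (6.0) = 38.146 cmH2O.

38.1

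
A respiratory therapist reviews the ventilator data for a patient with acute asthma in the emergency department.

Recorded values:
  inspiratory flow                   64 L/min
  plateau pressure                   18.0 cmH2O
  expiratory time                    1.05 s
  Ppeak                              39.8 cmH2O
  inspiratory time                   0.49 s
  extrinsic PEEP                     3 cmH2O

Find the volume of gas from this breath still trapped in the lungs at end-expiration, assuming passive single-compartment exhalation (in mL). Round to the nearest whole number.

120

Flow: 64 L/min ÷ 60 = 1.0667 L/s.
Vt = flow × Ti = 1.0667 L/s × 0.49 s × 1000 mL/L = 522.68 mL.
R = (PIP − Pplat)/V̇ = (39.8 − 18.0) / 1.0667 = 21.8/1.0667 = 20.437 cmH2O·s/L.
C = Vt/(Pplat − PEEP) = 522.68 / (18.0 − 3) = 522.68/15.0 = 34.845 mL/cmH2O.
τ = R × C = 20.437 × 0.03485 L/cmH2O = 0.7122 s.
Fraction remaining = e^(−Te/τ) = e^(−1.05/0.7122) = 0.2289.
Trapped volume = 522.68 × 0.2289 = 119.64 mL.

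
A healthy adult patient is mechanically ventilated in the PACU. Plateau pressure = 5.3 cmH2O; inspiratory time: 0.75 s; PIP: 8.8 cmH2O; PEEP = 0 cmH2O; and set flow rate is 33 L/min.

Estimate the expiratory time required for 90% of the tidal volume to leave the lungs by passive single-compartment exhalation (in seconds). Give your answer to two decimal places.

Flow: 33 L/min ÷ 60 = 0.55 L/s.
Vt = flow × Ti = 0.55 L/s × 0.75 s × 1000 mL/L = 412.5 mL.
R = (PIP − Pplat)/V̇ = (8.8 − 5.3) / 0.55 = 3.5/0.55 = 6.364 cmH2O·s/L.
C = Vt/(Pplat − PEEP) = 412.5 / (5.3 − 0) = 412.5/5.3 = 77.83 mL/cmH2O.
τ = R × C = 6.364 × 0.07783 L/cmH2O = 0.4953 s.
t = −τ·ln(1 − 0.90) = −0.4953·ln(0.1) = 1.14 s.

1.14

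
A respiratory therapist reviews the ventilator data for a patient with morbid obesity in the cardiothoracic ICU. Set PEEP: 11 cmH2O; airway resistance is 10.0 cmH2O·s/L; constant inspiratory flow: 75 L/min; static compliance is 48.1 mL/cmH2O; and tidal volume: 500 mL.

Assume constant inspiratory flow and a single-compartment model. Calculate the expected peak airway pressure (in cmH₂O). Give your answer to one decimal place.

33.9

Flow: 75 L/min ÷ 60 = 1.25 L/s.
Equation of motion (constant flow): PIP = Vt/C + R·V̇ + PEEP.
PIP = 500/48.1 + 10.0×1.25 + 11 = 10.395 + 12.5 + 11 = 33.895 cmH2O.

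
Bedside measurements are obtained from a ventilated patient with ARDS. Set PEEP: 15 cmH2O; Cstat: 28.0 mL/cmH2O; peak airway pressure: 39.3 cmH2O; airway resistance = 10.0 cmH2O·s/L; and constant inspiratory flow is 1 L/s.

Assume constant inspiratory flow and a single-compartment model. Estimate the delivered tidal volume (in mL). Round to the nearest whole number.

400

Equation of motion (constant flow): PIP = Vt/C + R·V̇ + PEEP.
Vt/C = PIP − R·V̇ − PEEP = 39.3 − 10.0 − 15 = 14.3 cmH2O.
Vt = C × 14.3 = 28.0 × 14.3 = 400.4 mL.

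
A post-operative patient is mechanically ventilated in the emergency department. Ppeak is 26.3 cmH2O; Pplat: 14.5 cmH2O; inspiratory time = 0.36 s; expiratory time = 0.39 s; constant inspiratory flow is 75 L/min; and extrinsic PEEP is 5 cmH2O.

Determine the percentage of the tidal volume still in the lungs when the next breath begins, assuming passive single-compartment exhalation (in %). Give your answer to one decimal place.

Flow: 75 L/min ÷ 60 = 1.25 L/s.
Vt = flow × Ti = 1.25 L/s × 0.36 s × 1000 mL/L = 450.0 mL.
R = (PIP − Pplat)/V̇ = (26.3 − 14.5) / 1.25 = 11.8/1.25 = 9.44 cmH2O·s/L.
C = Vt/(Pplat − PEEP) = 450.0 / (14.5 − 5) = 450.0/9.5 = 47.368 mL/cmH2O.
τ = R × C = 9.44 × 0.04737 L/cmH2O = 0.4472 s.
Fraction remaining at end-expiration = e^(−Te/τ) = e^(−0.39/0.4472) = 0.4181 → 41.81%.

41.8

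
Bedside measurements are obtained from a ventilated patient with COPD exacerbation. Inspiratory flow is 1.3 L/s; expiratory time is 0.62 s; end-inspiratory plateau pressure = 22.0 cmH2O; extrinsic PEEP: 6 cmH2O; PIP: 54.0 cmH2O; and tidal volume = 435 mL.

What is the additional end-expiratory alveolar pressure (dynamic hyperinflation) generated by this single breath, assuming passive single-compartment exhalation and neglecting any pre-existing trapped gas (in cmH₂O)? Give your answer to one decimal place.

R = (PIP − Pplat)/V̇ = (54.0 − 22.0) / 1.3 = 32.0/1.3 = 24.615 cmH2O·s/L.
C = Vt/(Pplat − PEEP) = 435.0 / (22.0 − 6) = 435.0/16.0 = 27.188 mL/cmH2O.
τ = R × C = 24.615 × 0.02719 L/cmH2O = 0.6693 s.
Fraction remaining = e^(−Te/τ) = e^(−0.62/0.6693) = 0.396; trapped volume = 435.0 × 0.396 = 172.26 mL.
Additional alveolar pressure from trapping ≈ V_trapped / C = 172.26 / 27.188 = 6.336 cmH2O.

6.3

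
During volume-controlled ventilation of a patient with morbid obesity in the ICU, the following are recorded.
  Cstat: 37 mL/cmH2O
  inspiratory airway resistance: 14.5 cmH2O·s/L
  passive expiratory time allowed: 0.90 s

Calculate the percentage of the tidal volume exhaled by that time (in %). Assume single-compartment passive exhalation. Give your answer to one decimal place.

τ = R × C = 14.5 × 37 mL/cmH2O = 14.5 × 0.037 L/cmH2O = 0.5365 s.
Passive exhalation: V(t)/V₀ = e^(−t/τ) = e^(−0.90/0.5365) = 0.1868.
Fraction exhaled = 1 − 0.1868 = 0.8132 → 81.32%.

81.3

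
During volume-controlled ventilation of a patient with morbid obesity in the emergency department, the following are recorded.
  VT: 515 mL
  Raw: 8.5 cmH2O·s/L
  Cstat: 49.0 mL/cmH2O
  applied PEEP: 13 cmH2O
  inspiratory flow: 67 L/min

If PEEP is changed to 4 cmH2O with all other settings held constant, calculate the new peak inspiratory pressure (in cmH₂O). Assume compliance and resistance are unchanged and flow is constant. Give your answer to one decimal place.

24.0

Flow: 67 L/min ÷ 60 = 1.1167 L/s.
PIP = Vt/C + R·V̇ + PEEP (constant-flow equation of motion).
Only the baseline term changes: ΔPIP = ΔPEEP = 4 − 13 = -9.0 cmH2O.
Original PIP = 515/49.0 + 8.5×1.1167 + 13 = 33.002 cmH2O; new PIP = 33.002 + (-9.0) = 24.002 cmH2O.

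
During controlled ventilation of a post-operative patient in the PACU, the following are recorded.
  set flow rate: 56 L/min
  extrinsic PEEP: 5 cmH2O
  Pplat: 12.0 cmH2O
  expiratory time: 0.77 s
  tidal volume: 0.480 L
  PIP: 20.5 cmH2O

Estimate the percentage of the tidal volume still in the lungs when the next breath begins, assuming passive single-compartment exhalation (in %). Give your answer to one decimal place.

29.1

Flow: 56 L/min ÷ 60 = 0.9333 L/s.
R = (PIP − Pplat)/V̇ = (20.5 − 12.0) / 0.9333 = 8.5/0.9333 = 9.107 cmH2O·s/L.
C = Vt/(Pplat − PEEP) = 480.0 / (12.0 − 5) = 480.0/7.0 = 68.571 mL/cmH2O.
τ = R × C = 9.107 × 0.06857 L/cmH2O = 0.6245 s.
Fraction remaining at end-expiration = e^(−Te/τ) = e^(−0.77/0.6245) = 0.2914 → 29.14%.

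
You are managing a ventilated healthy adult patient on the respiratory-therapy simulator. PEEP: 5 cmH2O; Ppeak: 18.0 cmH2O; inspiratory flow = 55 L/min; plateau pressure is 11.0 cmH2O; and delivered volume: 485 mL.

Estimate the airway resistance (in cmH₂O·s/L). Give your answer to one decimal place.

Flow: 55 L/min ÷ 60 = 0.9167 L/s.
Raw = (PIP − Pplat) / flow = (18.0 − 11.0) / 0.9167 = 7.0 / 0.9167 = 7.636 cmH2O·s/L.

7.6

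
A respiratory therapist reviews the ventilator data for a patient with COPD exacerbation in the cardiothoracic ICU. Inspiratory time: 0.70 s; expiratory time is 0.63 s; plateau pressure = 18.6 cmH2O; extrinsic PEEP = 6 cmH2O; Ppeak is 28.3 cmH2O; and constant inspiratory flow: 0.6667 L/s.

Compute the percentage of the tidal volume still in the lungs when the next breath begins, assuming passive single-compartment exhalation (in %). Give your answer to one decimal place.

Vt = flow × Ti = 0.6667 L/s × 0.70 s × 1000 mL/L = 466.69 mL.
R = (PIP − Pplat)/V̇ = (28.3 − 18.6) / 0.6667 = 9.7/0.6667 = 14.549 cmH2O·s/L.
C = Vt/(Pplat − PEEP) = 466.69 / (18.6 − 6) = 466.69/12.6 = 37.039 mL/cmH2O.
τ = R × C = 14.549 × 0.03704 L/cmH2O = 0.5389 s.
Fraction remaining at end-expiration = e^(−Te/τ) = e^(−0.63/0.5389) = 0.3107 → 31.07%.

31.1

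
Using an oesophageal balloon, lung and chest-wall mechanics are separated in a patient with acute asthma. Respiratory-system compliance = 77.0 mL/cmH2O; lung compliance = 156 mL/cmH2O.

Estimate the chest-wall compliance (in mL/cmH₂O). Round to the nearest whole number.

152

1/Ccw = 1/Crs − 1/CL.
1/Ccw = 1/77.0 − 1/156 = 0.006577.
Ccw = 152.05 mL/cmH2O.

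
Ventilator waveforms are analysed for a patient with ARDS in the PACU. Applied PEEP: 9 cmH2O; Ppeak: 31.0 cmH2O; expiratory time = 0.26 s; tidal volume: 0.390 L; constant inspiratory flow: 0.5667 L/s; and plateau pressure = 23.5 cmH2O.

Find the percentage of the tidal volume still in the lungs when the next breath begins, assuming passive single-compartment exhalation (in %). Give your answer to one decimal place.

R = (PIP − Pplat)/V̇ = (31.0 − 23.5) / 0.5667 = 7.5/0.5667 = 13.235 cmH2O·s/L.
C = Vt/(Pplat − PEEP) = 390.0 / (23.5 − 9) = 390.0/14.5 = 26.897 mL/cmH2O.
τ = R × C = 13.235 × 0.0269 L/cmH2O = 0.356 s.
Fraction remaining at end-expiration = e^(−Te/τ) = e^(−0.26/0.356) = 0.4817 → 48.17%.

48.2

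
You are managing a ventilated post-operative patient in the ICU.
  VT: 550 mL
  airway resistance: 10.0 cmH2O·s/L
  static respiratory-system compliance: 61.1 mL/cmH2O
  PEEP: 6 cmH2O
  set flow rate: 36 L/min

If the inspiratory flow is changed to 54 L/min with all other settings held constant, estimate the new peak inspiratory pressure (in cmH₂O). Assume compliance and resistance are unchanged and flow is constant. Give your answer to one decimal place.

24.0

Flow: 36 L/min ÷ 60 = 0.6 L/s.
New flow: 54 L/min ÷ 60 = 0.9 L/s.
PIP = Vt/C + R·V̇ + PEEP (constant-flow equation of motion).
Only the resistive term changes: ΔPIP = R × ΔV̇ = 10.0 × (0.9 − 0.6) = 10.0 × 0.3 = 3.0 cmH2O.
Original PIP = 550/61.1 + 10.0×0.6 + 6 = 21.002 cmH2O; new PIP = 21.002 + (3.0) = 24.002 cmH2O.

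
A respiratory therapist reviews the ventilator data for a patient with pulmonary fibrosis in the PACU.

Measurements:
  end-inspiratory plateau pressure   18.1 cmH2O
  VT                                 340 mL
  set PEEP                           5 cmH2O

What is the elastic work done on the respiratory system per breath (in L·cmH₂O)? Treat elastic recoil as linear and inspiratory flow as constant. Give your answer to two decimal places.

Elastic work ≈ ½ × (Pplat − PEEP) × Vt = 0.5 × (18.1 − 5) × 0.340 L = 0.5 × 13.1 × 0.340 = 2.227 L·cmH2O.

2.23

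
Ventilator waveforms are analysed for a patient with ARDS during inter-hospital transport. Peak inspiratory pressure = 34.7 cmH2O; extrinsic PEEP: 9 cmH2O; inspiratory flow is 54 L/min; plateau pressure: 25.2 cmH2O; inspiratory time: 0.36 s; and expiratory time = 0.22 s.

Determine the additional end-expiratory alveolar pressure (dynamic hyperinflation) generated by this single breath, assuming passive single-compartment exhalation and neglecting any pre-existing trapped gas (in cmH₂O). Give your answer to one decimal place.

Flow: 54 L/min ÷ 60 = 0.9 L/s.
Vt = flow × Ti = 0.9 L/s × 0.36 s × 1000 mL/L = 324.0 mL.
R = (PIP − Pplat)/V̇ = (34.7 − 25.2) / 0.9 = 9.5/0.9 = 10.556 cmH2O·s/L.
C = Vt/(Pplat − PEEP) = 324.0 / (25.2 − 9) = 324.0/16.2 = 20.0 mL/cmH2O.
τ = R × C = 10.556 × 0.02 L/cmH2O = 0.2111 s.
Fraction remaining = e^(−Te/τ) = e^(−0.22/0.2111) = 0.3527; trapped volume = 324.0 × 0.3527 = 114.27 mL.
Additional alveolar pressure from trapping ≈ V_trapped / C = 114.27 / 20.0 = 5.714 cmH2O.

5.7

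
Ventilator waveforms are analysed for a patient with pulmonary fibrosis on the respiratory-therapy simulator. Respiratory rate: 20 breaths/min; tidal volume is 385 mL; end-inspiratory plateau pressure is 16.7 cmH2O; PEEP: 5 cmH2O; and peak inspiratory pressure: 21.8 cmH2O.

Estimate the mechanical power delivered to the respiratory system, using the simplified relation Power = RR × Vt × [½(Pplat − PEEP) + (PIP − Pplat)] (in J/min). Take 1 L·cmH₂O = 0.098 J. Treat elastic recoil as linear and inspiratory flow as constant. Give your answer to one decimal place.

Per-breath work = Vt × [½(Pplat−PEEP) + (PIP−Pplat)] = 0.385 × [0.5×11.7 + 5.1] = 0.385 × 10.95 = 4.216 L·cmH2O.
Power = 20 × 4.216 = 84.32 L·cmH2O/min.
× 0.098 J/(L·cmH2O) → 8.263 J/min.

8.3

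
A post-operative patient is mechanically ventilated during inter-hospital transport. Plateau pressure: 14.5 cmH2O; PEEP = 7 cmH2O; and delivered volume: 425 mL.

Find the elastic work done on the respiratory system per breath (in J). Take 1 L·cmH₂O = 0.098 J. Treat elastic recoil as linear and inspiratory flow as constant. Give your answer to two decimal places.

Elastic work ≈ ½ × (Pplat − PEEP) × Vt = 0.5 × (14.5 − 7) × 0.425 L = 0.5 × 7.5 × 0.425 = 1.594 L·cmH2O.
× 0.098 J/(L·cmH2O) → 0.1562 J.

0.16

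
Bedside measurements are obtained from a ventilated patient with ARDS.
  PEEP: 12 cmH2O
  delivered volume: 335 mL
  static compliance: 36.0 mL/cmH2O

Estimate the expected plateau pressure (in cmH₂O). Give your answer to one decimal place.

Pplat = PEEP + Vt / Cstat = 12 + 335 / 36.0 = 12 + 9.306 = 21.306 cmH2O.

21.3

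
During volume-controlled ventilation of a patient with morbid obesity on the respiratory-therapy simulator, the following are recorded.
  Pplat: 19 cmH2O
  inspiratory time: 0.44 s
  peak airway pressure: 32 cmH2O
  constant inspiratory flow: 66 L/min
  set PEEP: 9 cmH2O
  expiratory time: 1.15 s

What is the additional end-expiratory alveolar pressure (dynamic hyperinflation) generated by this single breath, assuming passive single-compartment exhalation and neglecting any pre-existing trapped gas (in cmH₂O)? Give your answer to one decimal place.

1.3

Flow: 66 L/min ÷ 60 = 1.1 L/s.
Vt = flow × Ti = 1.1 L/s × 0.44 s × 1000 mL/L = 484.0 mL.
R = (PIP − Pplat)/V̇ = (32 − 19) / 1.1 = 13.0/1.1 = 11.818 cmH2O·s/L.
C = Vt/(Pplat − PEEP) = 484.0 / (19 − 9) = 484.0/10.0 = 48.4 mL/cmH2O.
τ = R × C = 11.818 × 0.0484 L/cmH2O = 0.572 s.
Fraction remaining = e^(−Te/τ) = e^(−1.15/0.572) = 0.1339; trapped volume = 484.0 × 0.1339 = 64.808 mL.
Additional alveolar pressure from trapping ≈ V_trapped / C = 64.808 / 48.4 = 1.339 cmH2O.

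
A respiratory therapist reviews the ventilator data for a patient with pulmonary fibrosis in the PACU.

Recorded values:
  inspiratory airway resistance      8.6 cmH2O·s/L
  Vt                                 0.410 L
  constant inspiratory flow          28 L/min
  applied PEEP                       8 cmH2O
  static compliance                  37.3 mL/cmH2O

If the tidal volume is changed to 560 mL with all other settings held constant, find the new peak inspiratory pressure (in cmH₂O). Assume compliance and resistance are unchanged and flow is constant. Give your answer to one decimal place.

27.0

Flow: 28 L/min ÷ 60 = 0.4667 L/s.
PIP = Vt/C + R·V̇ + PEEP (constant-flow equation of motion).
Only the elastic term changes: ΔPIP = ΔVt / C = (560 − 410) / 37.3 = 4.021 cmH2O.
Original PIP = 410/37.3 + 8.6×0.4667 + 8 = 23.006 cmH2O; new PIP = 23.006 + (4.021) = 27.027 cmH2O.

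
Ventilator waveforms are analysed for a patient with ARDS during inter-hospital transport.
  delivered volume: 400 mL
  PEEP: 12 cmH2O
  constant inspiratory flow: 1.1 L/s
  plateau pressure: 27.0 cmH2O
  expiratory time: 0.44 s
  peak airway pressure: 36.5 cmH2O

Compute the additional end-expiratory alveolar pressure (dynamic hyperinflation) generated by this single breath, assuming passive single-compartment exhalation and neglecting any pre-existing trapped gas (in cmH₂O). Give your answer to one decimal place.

2.2

R = (PIP − Pplat)/V̇ = (36.5 − 27.0) / 1.1 = 9.5/1.1 = 8.636 cmH2O·s/L.
C = Vt/(Pplat − PEEP) = 400.0 / (27.0 − 12) = 400.0/15.0 = 26.667 mL/cmH2O.
τ = R × C = 8.636 × 0.02667 L/cmH2O = 0.2303 s.
Fraction remaining = e^(−Te/τ) = e^(−0.44/0.2303) = 0.148; trapped volume = 400.0 × 0.148 = 59.2 mL.
Additional alveolar pressure from trapping ≈ V_trapped / C = 59.2 / 26.667 = 2.22 cmH2O.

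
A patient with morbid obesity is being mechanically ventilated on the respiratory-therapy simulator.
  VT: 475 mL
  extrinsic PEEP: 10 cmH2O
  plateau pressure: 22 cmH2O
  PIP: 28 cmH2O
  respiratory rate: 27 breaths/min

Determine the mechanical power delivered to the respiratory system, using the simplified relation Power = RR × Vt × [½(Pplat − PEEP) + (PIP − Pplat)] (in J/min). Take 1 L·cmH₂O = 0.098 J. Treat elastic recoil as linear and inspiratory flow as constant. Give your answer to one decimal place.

Per-breath work = Vt × [½(Pplat−PEEP) + (PIP−Pplat)] = 0.475 × [0.5×12.0 + 6.0] = 0.475 × 12.0 = 5.7 L·cmH2O.
Power = 27 × 5.7 = 153.9 L·cmH2O/min.
× 0.098 J/(L·cmH2O) → 15.082 J/min.

15.1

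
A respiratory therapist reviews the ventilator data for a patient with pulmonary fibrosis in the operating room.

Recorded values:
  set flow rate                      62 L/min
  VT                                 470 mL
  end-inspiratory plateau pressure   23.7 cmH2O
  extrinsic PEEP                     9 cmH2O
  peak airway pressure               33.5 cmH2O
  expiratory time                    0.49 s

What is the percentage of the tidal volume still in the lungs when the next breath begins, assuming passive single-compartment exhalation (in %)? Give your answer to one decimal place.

19.9

Flow: 62 L/min ÷ 60 = 1.0333 L/s.
R = (PIP − Pplat)/V̇ = (33.5 − 23.7) / 1.0333 = 9.8/1.0333 = 9.484 cmH2O·s/L.
C = Vt/(Pplat − PEEP) = 470.0 / (23.7 − 9) = 470.0/14.7 = 31.973 mL/cmH2O.
τ = R × C = 9.484 × 0.03197 L/cmH2O = 0.3032 s.
Fraction remaining at end-expiration = e^(−Te/τ) = e^(−0.49/0.3032) = 0.1987 → 19.87%.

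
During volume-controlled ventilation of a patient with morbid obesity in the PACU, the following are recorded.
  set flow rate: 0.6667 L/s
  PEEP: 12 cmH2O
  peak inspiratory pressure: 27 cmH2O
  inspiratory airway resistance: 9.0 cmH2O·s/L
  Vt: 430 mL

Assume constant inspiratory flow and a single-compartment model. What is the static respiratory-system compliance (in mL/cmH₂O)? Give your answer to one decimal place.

47.8

Equation of motion (constant flow): PIP = Vt/C + R·V̇ + PEEP.
Vt/C = PIP − R·V̇ − PEEP = 27 − 9.0×0.6667 − 12 = 27 − 6.0 − 12 = 9.0 cmH2O.
C = Vt / 9.0 = 430 / 9.0 = 47.778 mL/cmH2O.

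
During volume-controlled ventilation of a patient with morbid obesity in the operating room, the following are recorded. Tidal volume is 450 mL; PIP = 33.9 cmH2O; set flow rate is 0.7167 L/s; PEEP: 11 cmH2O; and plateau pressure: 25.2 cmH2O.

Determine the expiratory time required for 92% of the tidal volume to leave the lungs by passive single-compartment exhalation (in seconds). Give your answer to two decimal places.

0.97

R = (PIP − Pplat)/V̇ = (33.9 − 25.2) / 0.7167 = 8.7/0.7167 = 12.139 cmH2O·s/L.
C = Vt/(Pplat − PEEP) = 450.0 / (25.2 − 11) = 450.0/14.2 = 31.69 mL/cmH2O.
τ = R × C = 12.139 × 0.03169 L/cmH2O = 0.3847 s.
t = −τ·ln(1 − 0.92) = −0.3847·ln(0.08) = 0.9716 s.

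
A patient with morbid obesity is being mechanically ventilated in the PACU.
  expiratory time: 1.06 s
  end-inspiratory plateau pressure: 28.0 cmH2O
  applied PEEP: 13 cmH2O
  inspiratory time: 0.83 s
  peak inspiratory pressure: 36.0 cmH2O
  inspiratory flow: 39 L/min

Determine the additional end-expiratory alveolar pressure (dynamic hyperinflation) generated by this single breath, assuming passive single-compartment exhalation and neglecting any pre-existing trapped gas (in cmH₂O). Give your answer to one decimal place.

Flow: 39 L/min ÷ 60 = 0.65 L/s.
Vt = flow × Ti = 0.65 L/s × 0.83 s × 1000 mL/L = 539.5 mL.
R = (PIP − Pplat)/V̇ = (36.0 − 28.0) / 0.65 = 8.0/0.65 = 12.308 cmH2O·s/L.
C = Vt/(Pplat − PEEP) = 539.5 / (28.0 − 13) = 539.5/15.0 = 35.967 mL/cmH2O.
τ = R × C = 12.308 × 0.03597 L/cmH2O = 0.4427 s.
Fraction remaining = e^(−Te/τ) = e^(−1.06/0.4427) = 0.09123; trapped volume = 539.5 × 0.09123 = 49.219 mL.
Additional alveolar pressure from trapping ≈ V_trapped / C = 49.219 / 35.967 = 1.368 cmH2O.

1.4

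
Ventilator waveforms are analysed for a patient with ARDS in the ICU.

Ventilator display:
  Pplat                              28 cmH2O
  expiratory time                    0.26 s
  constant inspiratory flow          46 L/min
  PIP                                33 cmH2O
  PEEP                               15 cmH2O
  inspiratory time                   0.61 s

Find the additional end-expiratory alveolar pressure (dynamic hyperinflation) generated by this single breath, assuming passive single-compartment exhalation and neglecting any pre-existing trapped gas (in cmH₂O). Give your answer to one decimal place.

Flow: 46 L/min ÷ 60 = 0.7667 L/s.
Vt = flow × Ti = 0.7667 L/s × 0.61 s × 1000 mL/L = 467.69 mL.
R = (PIP − Pplat)/V̇ = (33 − 28) / 0.7667 = 5.0/0.7667 = 6.521 cmH2O·s/L.
C = Vt/(Pplat − PEEP) = 467.69 / (28 − 15) = 467.69/13.0 = 35.976 mL/cmH2O.
τ = R × C = 6.521 × 0.03598 L/cmH2O = 0.2346 s.
Fraction remaining = e^(−Te/τ) = e^(−0.26/0.2346) = 0.3301; trapped volume = 467.69 × 0.3301 = 154.38 mL.
Additional alveolar pressure from trapping ≈ V_trapped / C = 154.38 / 35.976 = 4.291 cmH2O.

4.3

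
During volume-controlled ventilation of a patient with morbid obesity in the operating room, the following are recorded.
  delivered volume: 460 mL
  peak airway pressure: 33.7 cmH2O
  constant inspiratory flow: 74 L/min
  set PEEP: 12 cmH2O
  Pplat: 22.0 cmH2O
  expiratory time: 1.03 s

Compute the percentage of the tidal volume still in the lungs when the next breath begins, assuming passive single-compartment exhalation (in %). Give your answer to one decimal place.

Flow: 74 L/min ÷ 60 = 1.2333 L/s.
R = (PIP − Pplat)/V̇ = (33.7 − 22.0) / 1.2333 = 11.7/1.2333 = 9.487 cmH2O·s/L.
C = Vt/(Pplat − PEEP) = 460.0 / (22.0 − 12) = 460.0/10.0 = 46.0 mL/cmH2O.
τ = R × C = 9.487 × 0.046 L/cmH2O = 0.4364 s.
Fraction remaining at end-expiration = e^(−Te/τ) = e^(−1.03/0.4364) = 0.0944 → 9.44%.

9.4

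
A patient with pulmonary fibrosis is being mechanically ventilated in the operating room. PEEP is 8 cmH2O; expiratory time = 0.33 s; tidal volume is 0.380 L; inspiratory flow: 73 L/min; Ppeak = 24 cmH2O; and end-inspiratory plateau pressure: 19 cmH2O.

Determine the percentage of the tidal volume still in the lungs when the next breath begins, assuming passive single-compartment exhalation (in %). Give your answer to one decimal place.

Flow: 73 L/min ÷ 60 = 1.2167 L/s.
R = (PIP − Pplat)/V̇ = (24 − 19) / 1.2167 = 5.0/1.2167 = 4.109 cmH2O·s/L.
C = Vt/(Pplat − PEEP) = 380.0 / (19 − 8) = 380.0/11.0 = 34.545 mL/cmH2O.
τ = R × C = 4.109 × 0.03455 L/cmH2O = 0.142 s.
Fraction remaining at end-expiration = e^(−Te/τ) = e^(−0.33/0.142) = 0.09789 → 9.789%.

9.8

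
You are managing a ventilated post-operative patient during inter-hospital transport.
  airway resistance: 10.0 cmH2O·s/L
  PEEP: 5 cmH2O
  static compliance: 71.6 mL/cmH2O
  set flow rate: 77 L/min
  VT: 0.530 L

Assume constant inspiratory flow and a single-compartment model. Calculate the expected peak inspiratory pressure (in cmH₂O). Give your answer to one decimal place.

Flow: 77 L/min ÷ 60 = 1.2833 L/s.
Equation of motion (constant flow): PIP = Vt/C + R·V̇ + PEEP.
PIP = 530/71.6 + 10.0×1.2833 + 5 = 7.402 + 12.833 + 5 = 25.235 cmH2O.

25.2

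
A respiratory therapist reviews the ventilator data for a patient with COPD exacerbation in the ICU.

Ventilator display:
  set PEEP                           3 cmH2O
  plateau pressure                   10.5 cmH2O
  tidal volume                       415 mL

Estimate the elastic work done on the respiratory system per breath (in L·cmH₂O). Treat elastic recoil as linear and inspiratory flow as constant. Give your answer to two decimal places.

1.56

Elastic work ≈ ½ × (Pplat − PEEP) × Vt = 0.5 × (10.5 − 3) × 0.415 L = 0.5 × 7.5 × 0.415 = 1.556 L·cmH2O.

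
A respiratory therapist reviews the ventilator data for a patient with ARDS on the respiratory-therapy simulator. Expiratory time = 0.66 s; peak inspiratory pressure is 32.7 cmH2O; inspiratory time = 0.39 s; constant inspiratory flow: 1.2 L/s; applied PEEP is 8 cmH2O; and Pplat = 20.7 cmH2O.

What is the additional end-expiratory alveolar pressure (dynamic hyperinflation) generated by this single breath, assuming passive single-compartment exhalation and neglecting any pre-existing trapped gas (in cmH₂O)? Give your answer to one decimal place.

Vt = flow × Ti = 1.2 L/s × 0.39 s × 1000 mL/L = 468.0 mL.
R = (PIP − Pplat)/V̇ = (32.7 − 20.7) / 1.2 = 12.0/1.2 = 10.0 cmH2O·s/L.
C = Vt/(Pplat − PEEP) = 468.0 / (20.7 − 8) = 468.0/12.7 = 36.85 mL/cmH2O.
τ = R × C = 10.0 × 0.03685 L/cmH2O = 0.3685 s.
Fraction remaining = e^(−Te/τ) = e^(−0.66/0.3685) = 0.1668; trapped volume = 468.0 × 0.1668 = 78.062 mL.
Additional alveolar pressure from trapping ≈ V_trapped / C = 78.062 / 36.85 = 2.118 cmH2O.

2.1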